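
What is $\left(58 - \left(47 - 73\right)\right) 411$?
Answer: $34524$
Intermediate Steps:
$\left(58 - \left(47 - 73\right)\right) 411 = \left(58 - -26\right) 411 = \left(58 + \left(-70 + 96\right)\right) 411 = \left(58 + 26\right) 411 = 84 \cdot 411 = 34524$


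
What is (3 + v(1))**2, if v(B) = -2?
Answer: 1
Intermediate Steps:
(3 + v(1))**2 = (3 - 2)**2 = 1**2 = 1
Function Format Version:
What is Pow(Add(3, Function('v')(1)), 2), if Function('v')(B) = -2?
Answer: 1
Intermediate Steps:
Pow(Add(3, Function('v')(1)), 2) = Pow(Add(3, -2), 2) = Pow(1, 2) = 1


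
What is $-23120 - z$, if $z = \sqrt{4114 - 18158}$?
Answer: $-23120 - 2 i \sqrt{3511} \approx -23120.0 - 118.51 i$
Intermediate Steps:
$z = 2 i \sqrt{3511}$ ($z = \sqrt{-14044} = 2 i \sqrt{3511} \approx 118.51 i$)
$-23120 - z = -23120 - 2 i \sqrt{3511}$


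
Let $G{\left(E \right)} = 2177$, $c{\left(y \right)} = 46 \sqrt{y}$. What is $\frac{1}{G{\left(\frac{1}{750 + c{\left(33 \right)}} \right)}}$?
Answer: $\frac{1}{2177} \approx 0.00045935$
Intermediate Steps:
$\frac{1}{G{\left(\frac{1}{750 + c{\left(33 \right)}} \right)}} = \frac{1}{2177}$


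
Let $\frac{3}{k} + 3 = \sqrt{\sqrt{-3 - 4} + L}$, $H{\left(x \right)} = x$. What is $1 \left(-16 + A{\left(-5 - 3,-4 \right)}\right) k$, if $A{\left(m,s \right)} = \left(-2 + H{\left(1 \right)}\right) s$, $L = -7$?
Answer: $\frac{36}{3 - \sqrt{-7 + i \sqrt{7}}} \approx 6.6724 + 7.1582 i$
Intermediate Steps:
$A{\left(m,s \right)} = - s$ ($A{\left(m,s \right)} = \left(-2 + 1\right) s = - s$)
$k = \frac{3}{-3 + \sqrt{-7 + i \sqrt{7}}}$ ($k = \frac{3}{-3 + \sqrt{\sqrt{-3 - 4} - 7}} = \frac{3}{-3 + \sqrt{\sqrt{-7} - 7}} = \frac{3}{-3 + \sqrt{i \sqrt{7} - 7}} = \frac{3}{-3 + \sqrt{-7 + i \sqrt{7}}} \approx -0.55603 - 0.59651 i$)
$1 \left(-16 + A{\left(-5 - 3,-4 \right)}\right) k = 1 \left(-16 - -4\right) \left(- \frac{3}{3 - \sqrt{-7 + i \sqrt{7}}}\right) = 1 \left(-16 + 4\right) \left(- \frac{3}{3 - \sqrt{-7 + i \sqrt{7}}}\right) = 1 \left(-12\right) \left(- \frac{3}{3 - \sqrt{-7 + i \sqrt{7}}}\right) = - 12 \left(- \frac{3}{3 - \sqrt{-7 + i \sqrt{7}}}\right) = \frac{36}{3 - \sqrt{-7 + i \sqrt{7}}}$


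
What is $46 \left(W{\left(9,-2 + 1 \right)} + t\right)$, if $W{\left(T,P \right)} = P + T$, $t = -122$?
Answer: $-5244$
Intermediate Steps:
$46 \left(W{\left(9,-2 + 1 \right)} + t\right) = 46 \left(\left(\left(-2 + 1\right) + 9\right) - 122\right) = 46 \left(\left(-1 + 9\right) - 122\right) = 46 \left(8 - 122\right) = 46 \left(-114\right) = -5244$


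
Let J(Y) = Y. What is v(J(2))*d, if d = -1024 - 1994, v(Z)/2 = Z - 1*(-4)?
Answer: -36216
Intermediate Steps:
v(Z) = 8 + 2*Z (v(Z) = 2*(Z - 1*(-4)) = 2*(Z + 4) = 2*(4 + Z) = 8 + 2*Z)
d = -3018
v(J(2))*d = (8 + 2*2)*(-3018) = (8 + 4)*(-3018) = 12*(-3018) = -36216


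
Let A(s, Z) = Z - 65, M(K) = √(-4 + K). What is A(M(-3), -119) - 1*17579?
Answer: -17763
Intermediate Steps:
A(s, Z) = -65 + Z
A(M(-3), -119) - 1*17579 = (-65 - 119) - 1*17579 = -184 - 17579 = -17763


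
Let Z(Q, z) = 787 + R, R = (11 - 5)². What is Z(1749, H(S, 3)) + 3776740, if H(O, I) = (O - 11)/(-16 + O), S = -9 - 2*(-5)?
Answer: 3777563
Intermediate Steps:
S = 1 (S = -9 - 1*(-10) = -9 + 10 = 1)
R = 36 (R = 6² = 36)
H(O, I) = (-11 + O)/(-16 + O)
Z(Q, z) = 823 (Z(Q, z) = 787 + 36 = 823)
Z(1749, H(S, 3)) + 3776740 = 823 + 3776740 = 3777563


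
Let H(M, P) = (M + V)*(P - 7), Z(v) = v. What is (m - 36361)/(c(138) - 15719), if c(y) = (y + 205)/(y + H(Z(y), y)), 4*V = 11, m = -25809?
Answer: 659934550/166856989 ≈ 3.9551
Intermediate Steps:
V = 11/4 (V = (¼)*11 = 11/4 ≈ 2.7500)
H(M, P) = (-7 + P)*(11/4 + M) (H(M, P) = (M + 11/4)*(P - 7) = (11/4 + M)*(-7 + P) = (-7 + P)*(11/4 + M))
c(y) = (205 + y)/(-77/4 + y² - 13*y/4) (c(y) = (y + 205)/(y + (-77/4 - 7*y + 11*y/4 + y*y)) = (205 + y)/(y + (-77/4 - 7*y + 11*y/4 + y²)) = (205 + y)/(y + (-77/4 + y² - 17*y/4)) = (205 + y)/(-77/4 + y² - 13*y/4))
(m - 36361)/(c(138) - 15719) = (-25809 - 36361)/(4*(205 + 138)/(-77 - 13*138 + 4*138²) - 15719) = -62170/(4*343/(-77 - 1794 + 4*19044) - 15719) = -62170/(4*343/(-77 - 1794 + 76176) - 15719) = -62170/(4*343/74305 - 15719) = -62170/(4*(1/74305)*343 - 15719) = -62170/(196/10615 - 15719) = -62170/(-166856989/10615) = -62170*(-10615/166856989) = 659934550/166856989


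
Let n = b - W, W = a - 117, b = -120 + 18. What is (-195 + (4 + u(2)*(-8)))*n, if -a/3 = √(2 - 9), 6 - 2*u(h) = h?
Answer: -3105 - 621*I*√7 ≈ -3105.0 - 1643.0*I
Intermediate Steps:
u(h) = 3 - h/2
a = -3*I*√7 (a = -3*√(2 - 9) = -3*I*√7 ≈ -7.9373*I)
b = -102
W = -117 - 3*I*√7 (W = -3*I*√7 - 117 = -117 - 3*I*√7 ≈ -117.0 - 7.9373*I)
n = 15 + 3*I*√7 (n = -102 - (-117 - 3*I*√7) = -102 + (117 + 3*I*√7) = 15 + 3*I*√7 ≈ 15.0 + 7.9373*I)
(-195 + (4 + u(2)*(-8)))*n = (-195 + (4 + (3 - ½*2)*(-8)))*(15 + 3*I*√7) = (-195 + (4 + (3 - 1)*(-8)))*(15 + 3*I*√7) = (-195 + (4 + 2*(-8)))*(15 + 3*I*√7) = (-195 + (4 - 16))*(15 + 3*I*√7) = (-195 - 12)*(15 + 3*I*√7) = -207*(15 + 3*I*√7) = -3105 - 621*I*√7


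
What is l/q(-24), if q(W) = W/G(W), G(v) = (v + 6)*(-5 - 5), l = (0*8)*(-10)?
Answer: 0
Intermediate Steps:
l = 0 (l = 0*(-10) = 0)
G(v) = -60 - 10*v (G(v) = (6 + v)*(-10) = -60 - 10*v)
q(W) = W/(-60 - 10*W)
l/q(-24) = 0/((-1*(-24)/(60 + 10*(-24)))) = 0/((-1*(-24)/(60 - 240))) = 0/((-1*(-24)/(-180))) = 0/((-1*(-24)*(-1/180))) = 0/(-2/15) = 0*(-15/2) = 0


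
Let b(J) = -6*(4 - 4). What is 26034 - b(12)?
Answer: 26034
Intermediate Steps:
b(J) = 0 (b(J) = -6*0 = 0)
26034 - b(12) = 26034 - 1*0 = 26034 + 0 = 26034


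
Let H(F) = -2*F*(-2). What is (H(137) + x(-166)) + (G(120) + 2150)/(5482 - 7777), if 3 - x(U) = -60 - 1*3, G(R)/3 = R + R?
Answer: 281252/459 ≈ 612.75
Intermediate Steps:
G(R) = 6*R (G(R) = 3*(R + R) = 3*(2*R) = 6*R)
x(U) = 66 (x(U) = 3 - (-60 - 1*3) = 3 - (-60 - 3) = 3 - 1*(-63) = 3 + 63 = 66)
H(F) = 4*F
(H(137) + x(-166)) + (G(120) + 2150)/(5482 - 7777) = (4*137 + 66) + (6*120 + 2150)/(5482 - 7777) = (548 + 66) + (720 + 2150)/(-2295) = 614 + 2870*(-1/2295) = 614 - 574/459 = 281252/459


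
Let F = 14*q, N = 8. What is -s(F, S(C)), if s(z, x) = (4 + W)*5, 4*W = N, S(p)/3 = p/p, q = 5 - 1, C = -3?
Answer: -30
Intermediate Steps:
q = 4
S(p) = 3 (S(p) = 3*(p/p) = 3*1 = 3)
W = 2 (W = (¼)*8 = 2)
F = 56 (F = 14*4 = 56)
s(z, x) = 30 (s(z, x) = (4 + 2)*5 = 6*5 = 30)
-s(F, S(C)) = -1*30 = -30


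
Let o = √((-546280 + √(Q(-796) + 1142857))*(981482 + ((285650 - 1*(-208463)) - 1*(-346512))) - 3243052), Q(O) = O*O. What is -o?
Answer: -I*√(995383855012 - 1822107*√1776473) ≈ -9.9647e+5*I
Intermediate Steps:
Q(O) = O²
o = √(-995383855012 + 1822107*√1776473) (o = √((-546280 + √((-796)² + 1142857))*(981482 + ((285650 - 1*(-208463)) - 1*(-346512))) - 3243052) = √((-546280 + √(633616 + 1142857))*(981482 + ((285650 + 208463) + 346512)) - 3243052) = √((-546280 + √1776473)*(981482 + (494113 + 346512)) - 3243052) = √((-546280 + √1776473)*(981482 + 840625) - 3243052) = √((-546280 + √1776473)*1822107 - 3243052) = √((-995380611960 + 1822107*√1776473) - 3243052) = √(-995383855012 + 1822107*√1776473) ≈ 9.9647e+5*I)
-o = -√(-995383855012 + 1822107*√1776473)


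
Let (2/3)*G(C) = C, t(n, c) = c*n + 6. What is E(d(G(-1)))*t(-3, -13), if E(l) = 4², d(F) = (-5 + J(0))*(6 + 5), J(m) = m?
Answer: 720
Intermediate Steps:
t(n, c) = 6 + c*n
G(C) = 3*C/2
d(F) = -55 (d(F) = (-5 + 0)*(6 + 5) = -5*11 = -55)
E(l) = 16
E(d(G(-1)))*t(-3, -13) = 16*(6 - 13*(-3)) = 16*(6 + 39) = 16*45 = 720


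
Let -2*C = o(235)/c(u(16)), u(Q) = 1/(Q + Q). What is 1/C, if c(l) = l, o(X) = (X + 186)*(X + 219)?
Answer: -1/3058144 ≈ -3.2700e-7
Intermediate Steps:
u(Q) = 1/(2*Q)
o(X) = (186 + X)*(219 + X)
C = -3058144 (C = -(40734 + 235² + 405*235)/(2*((½)/16)) = -(40734 + 55225 + 95175)/(2*((½)*(1/16))) = -95567/1/32 = -95567*32 = -½*6116288 = -3058144)
1/C = 1/(-3058144) = -1/3058144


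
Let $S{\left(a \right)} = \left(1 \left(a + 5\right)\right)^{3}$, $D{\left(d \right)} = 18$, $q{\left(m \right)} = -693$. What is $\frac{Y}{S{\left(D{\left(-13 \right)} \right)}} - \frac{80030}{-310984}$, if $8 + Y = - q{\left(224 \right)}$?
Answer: $\frac{593374525}{1891871164} \approx 0.31364$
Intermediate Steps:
$Y = 685$ ($Y = -8 - -693 = -8 + 693 = 685$)
$S{\left(a \right)} = \left(5 + a\right)^{3}$ ($S{\left(a \right)} = \left(1 \left(5 + a\right)\right)^{3} = \left(5 + a\right)^{3}$)
$\frac{Y}{S{\left(D{\left(-13 \right)} \right)}} - \frac{80030}{-310984} = \frac{685}{\left(5 + 18\right)^{3}} - \frac{80030}{-310984} = \frac{685}{23^{3}} - - \frac{40015}{155492} = \frac{685}{12167} + \frac{40015}{155492} = \frac{593374525}{1891871164}$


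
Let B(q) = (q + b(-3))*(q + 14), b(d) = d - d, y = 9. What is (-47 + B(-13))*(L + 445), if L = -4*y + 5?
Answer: -24840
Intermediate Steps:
L = -31 (L = -4*9 + 5 = -36 + 5 = -31)
b(d) = 0
B(q) = q*(14 + q) (B(q) = (q + 0)*(q + 14) = q*(14 + q))
(-47 + B(-13))*(L + 445) = (-47 - 13*(14 - 13))*(-31 + 445) = (-47 - 13*1)*414 = (-47 - 13)*414 = -60*414 = -24840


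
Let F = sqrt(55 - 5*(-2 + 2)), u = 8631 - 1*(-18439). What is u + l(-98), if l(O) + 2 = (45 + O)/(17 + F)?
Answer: 6333011/234 + 53*sqrt(55)/234 ≈ 27066.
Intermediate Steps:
u = 27070 (u = 8631 + 18439 = 27070)
F = sqrt(55) (F = sqrt(55 - 5*0) = sqrt(55 + 0) = sqrt(55) ≈ 7.4162)
l(O) = -2 + (45 + O)/(17 + sqrt(55))
u + l(-98) = 27070 + (33/26 - 5*sqrt(55)/26 + (17/234)*(-98) - 1/234*(-98)*sqrt(55)) = 27070 + (33/26 - 5*sqrt(55)/26 - 833/117 + 49*sqrt(55)/117) = 27070 + (-1369/234 + 53*sqrt(55)/234) = 6333011/234 + 53*sqrt(55)/234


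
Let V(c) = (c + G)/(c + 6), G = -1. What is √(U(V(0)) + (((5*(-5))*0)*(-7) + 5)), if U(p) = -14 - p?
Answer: I*√318/6 ≈ 2.9721*I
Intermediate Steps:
V(c) = (-1 + c)/(6 + c) (V(c) = (c - 1)/(c + 6) = (-1 + c)/(6 + c))
√(U(V(0)) + (((5*(-5))*0)*(-7) + 5)) = √((-14 - (-1 + 0)/(6 + 0)) + (((5*(-5))*0)*(-7) + 5)) = √((-14 - (-1)/6) + (-25*0*(-7) + 5)) = √((-14 - (-1)/6) + (0*(-7) + 5)) = √((-14 - 1*(-⅙)) + (0 + 5)) = √((-14 + ⅙) + 5) = √(-83/6 + 5) = √(-53/6) = I*√318/6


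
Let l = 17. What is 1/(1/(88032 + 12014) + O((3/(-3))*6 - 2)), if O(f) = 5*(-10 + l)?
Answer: 100046/3501611 ≈ 0.028571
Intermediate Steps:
O(f) = 35 (O(f) = 5*(-10 + 17) = 5*7 = 35)
1/(1/(88032 + 12014) + O((3/(-3))*6 - 2)) = 1/(1/(88032 + 12014) + 35) = 1/(1/100046 + 35) = 1/(3501611/100046) = 100046/3501611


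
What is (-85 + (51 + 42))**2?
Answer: 64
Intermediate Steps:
(-85 + (51 + 42))**2 = (-85 + 93)**2 = 8**2 = 64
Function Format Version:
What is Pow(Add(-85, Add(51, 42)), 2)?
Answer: 64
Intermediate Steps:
Pow(Add(-85, Add(51, 42)), 2) = Pow(Add(-85, 93), 2) = Pow(8, 2) = 64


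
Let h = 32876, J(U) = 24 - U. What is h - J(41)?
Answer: 32893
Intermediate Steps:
h - J(41) = 32876 - (24 - 1*41) = 32876 - (24 - 41) = 32876 - 1*(-17) = 32876 + 17 = 32893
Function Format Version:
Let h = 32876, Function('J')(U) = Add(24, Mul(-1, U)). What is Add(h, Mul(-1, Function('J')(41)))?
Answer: 32893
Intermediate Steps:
Add(h, Mul(-1, Function('J')(41))) = Add(32876, Mul(-1, Add(24, Mul(-1, 41)))) = Add(32876, Mul(-1, Add(24, -41))) = Add(32876, Mul(-1, -17)) = Add(32876, 17) = 32893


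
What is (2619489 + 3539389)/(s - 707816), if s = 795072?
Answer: 3079439/43628 ≈ 70.584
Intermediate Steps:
(2619489 + 3539389)/(s - 707816) = (2619489 + 3539389)/(795072 - 707816) = 6158878/87256 = 6158878*(1/87256) = 3079439/43628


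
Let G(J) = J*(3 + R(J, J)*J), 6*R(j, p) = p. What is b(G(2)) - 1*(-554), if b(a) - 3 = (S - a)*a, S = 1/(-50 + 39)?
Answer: 4523/9 ≈ 502.56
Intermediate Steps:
R(j, p) = p/6
S = -1/11 (S = 1/(-11) = -1/11 ≈ -0.090909)
G(J) = J*(3 + J**2/6) (G(J) = J*(3 + (J/6)*J) = J*(3 + J**2/6))
b(a) = 3 + a*(-1/11 - a) (b(a) = 3 + (-1/11 - a)*a = 3 + a*(-1/11 - a))
b(G(2)) - 1*(-554) = (3 - ((1/6)*2*(18 + 2**2))**2 - 2*(18 + 2**2)/66) - 1*(-554) = (3 - ((1/6)*2*(18 + 4))**2 - 2*(18 + 4)/66) + 554 = (3 - ((1/6)*2*22)**2 - 2*22/66) + 554 = (3 - (22/3)**2 - 1/11*22/3) + 554 = (3 - 1*484/9 - 2/3) + 554 = (3 - 484/9 - 2/3) + 554 = -463/9 + 554 = 4523/9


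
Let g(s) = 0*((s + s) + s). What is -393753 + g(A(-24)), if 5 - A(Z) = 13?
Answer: -393753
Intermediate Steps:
A(Z) = -8 (A(Z) = 5 - 1*13 = 5 - 13 = -8)
g(s) = 0 (g(s) = 0*(2*s + s) = 0*(3*s) = 0)
-393753 + g(A(-24)) = -393753 + 0 = -393753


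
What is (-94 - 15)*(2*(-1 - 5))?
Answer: 1308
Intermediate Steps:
(-94 - 15)*(2*(-1 - 5)) = -218*(-6) = -109*(-12) = 1308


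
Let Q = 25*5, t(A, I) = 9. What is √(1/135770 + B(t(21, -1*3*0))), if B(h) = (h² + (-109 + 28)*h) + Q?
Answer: I*√9640716650930/135770 ≈ 22.869*I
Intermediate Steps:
Q = 125
B(h) = 125 + h² - 81*h (B(h) = (h² + (-109 + 28)*h) + 125 = (h² - 81*h) + 125 = 125 + h² - 81*h)
√(1/135770 + B(t(21, -1*3*0))) = √(1/135770 + (125 + 9² - 81*9)) = √(1/135770 + (125 + 81 - 729)) = √(1/135770 - 523) = √(-71007709/135770) = I*√9640716650930/135770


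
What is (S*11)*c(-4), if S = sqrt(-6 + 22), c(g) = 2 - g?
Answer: 264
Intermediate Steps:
S = 4 (S = sqrt(16) = 4)
(S*11)*c(-4) = (4*11)*(2 - 1*(-4)) = 44*(2 + 4) = 44*6 = 264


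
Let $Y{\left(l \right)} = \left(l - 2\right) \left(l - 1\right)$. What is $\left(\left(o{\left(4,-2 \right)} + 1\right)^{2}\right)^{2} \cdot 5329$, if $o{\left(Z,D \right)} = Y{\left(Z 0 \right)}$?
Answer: $431649$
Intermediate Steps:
$Y{\left(l \right)} = \left(-1 + l\right) \left(-2 + l\right)$ ($Y{\left(l \right)} = \left(-2 + l\right) \left(-1 + l\right) = \left(-1 + l\right) \left(-2 + l\right)$)
$o{\left(Z,D \right)} = 2$ ($o{\left(Z,D \right)} = 2 + \left(Z 0\right)^{2} - 3 Z 0 = 2 + 0^{2} - 0 = 2 + 0 + 0 = 2$)
$\left(\left(o{\left(4,-2 \right)} + 1\right)^{2}\right)^{2} \cdot 5329 = \left(\left(2 + 1\right)^{2}\right)^{2} \cdot 5329 = \left(3^{2}\right)^{2} \cdot 5329 = 9^{2} \cdot 5329 = 81 \cdot 5329 = 431649$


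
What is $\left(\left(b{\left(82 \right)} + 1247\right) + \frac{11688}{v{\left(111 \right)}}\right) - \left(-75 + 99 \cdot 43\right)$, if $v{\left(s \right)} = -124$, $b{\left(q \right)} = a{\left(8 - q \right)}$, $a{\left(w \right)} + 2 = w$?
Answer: $- \frac{96263}{31} \approx -3105.3$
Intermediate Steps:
$a{\left(w \right)} = -2 + w$
$b{\left(q \right)} = 6 - q$ ($b{\left(q \right)} = -2 - \left(-8 + q\right) = 6 - q$)
$\left(\left(b{\left(82 \right)} + 1247\right) + \frac{11688}{v{\left(111 \right)}}\right) - \left(-75 + 99 \cdot 43\right) = \left(\left(\left(6 - 82\right) + 1247\right) + \frac{11688}{-124}\right) - \left(-75 + 99 \cdot 43\right) = \left(\left(\left(6 - 82\right) + 1247\right) + 11688 \left(- \frac{1}{124}\right)\right) - \left(-75 + 4257\right) = \left(\left(-76 + 1247\right) - \frac{2922}{31}\right) - 4182 = \left(1171 - \frac{2922}{31}\right) - 4182 = \frac{33379}{31} - 4182 = - \frac{96263}{31}$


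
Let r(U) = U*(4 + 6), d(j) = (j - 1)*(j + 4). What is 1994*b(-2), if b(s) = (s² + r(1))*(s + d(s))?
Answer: -223328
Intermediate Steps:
d(j) = (-1 + j)*(4 + j)
r(U) = 10*U (r(U) = U*10 = 10*U)
b(s) = (10 + s²)*(-4 + s² + 4*s) (b(s) = (s² + 10*1)*(s + (-4 + s² + 3*s)) = (s² + 10)*(-4 + s² + 4*s) = (10 + s²)*(-4 + s² + 4*s))
1994*b(-2) = 1994*(-40 + (-2)⁴ + 4*(-2)³ + 6*(-2)² + 40*(-2)) = 1994*(-40 + 16 + 4*(-8) + 6*4 - 80) = 1994*(-40 + 16 - 32 + 24 - 80) = 1994*(-112) = -223328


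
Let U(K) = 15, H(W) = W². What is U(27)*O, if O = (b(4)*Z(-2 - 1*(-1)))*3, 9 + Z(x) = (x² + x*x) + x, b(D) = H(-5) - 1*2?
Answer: -8280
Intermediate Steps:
b(D) = 23 (b(D) = (-5)² - 1*2 = 25 - 2 = 23)
Z(x) = -9 + x + 2*x² (Z(x) = -9 + ((x² + x*x) + x) = -9 + ((x² + x²) + x) = -9 + (2*x² + x) = -9 + (x + 2*x²) = -9 + x + 2*x²)
O = -552 (O = (23*(-9 + (-2 - 1*(-1)) + 2*(-2 - 1*(-1))²))*3 = (23*(-9 + (-2 + 1) + 2*(-2 + 1)²))*3 = (23*(-9 - 1 + 2*(-1)²))*3 = (23*(-9 - 1 + 2*1))*3 = (23*(-9 - 1 + 2))*3 = (23*(-8))*3 = -184*3 = -552)
U(27)*O = 15*(-552) = -8280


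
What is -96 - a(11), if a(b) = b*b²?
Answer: -1427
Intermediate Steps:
a(b) = b³
-96 - a(11) = -96 - 1*11³ = -96 - 1*1331 = -96 - 1331 = -1427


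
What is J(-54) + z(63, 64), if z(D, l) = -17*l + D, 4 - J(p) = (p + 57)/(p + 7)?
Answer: -47984/47 ≈ -1020.9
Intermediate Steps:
J(p) = 4 - (57 + p)/(7 + p) (J(p) = 4 - (p + 57)/(p + 7) = 4 - (57 + p)/(7 + p))
z(D, l) = D - 17*l
J(-54) + z(63, 64) = (-29 + 3*(-54))/(7 - 54) + (63 - 17*64) = (-29 - 162)/(-47) + (63 - 1088) = -1/47*(-191) - 1025 = 191/47 - 1025 = -47984/47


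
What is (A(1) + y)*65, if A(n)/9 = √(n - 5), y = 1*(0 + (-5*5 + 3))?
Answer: -1430 + 1170*I ≈ -1430.0 + 1170.0*I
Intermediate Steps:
y = -22 (y = 1*(0 + (-25 + 3)) = 1*(0 - 22) = 1*(-22) = -22)
A(n) = 9*√(-5 + n) (A(n) = 9*√(n - 5) = 9*√(-5 + n))
(A(1) + y)*65 = (9*√(-5 + 1) - 22)*65 = (9*√(-4) - 22)*65 = (9*(2*I) - 22)*65 = (18*I - 22)*65 = (-22 + 18*I)*65 = -1430 + 1170*I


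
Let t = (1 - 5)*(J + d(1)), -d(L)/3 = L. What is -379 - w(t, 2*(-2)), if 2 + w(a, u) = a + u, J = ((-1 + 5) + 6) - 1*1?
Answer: -349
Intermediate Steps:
d(L) = -3*L
J = 9 (J = (4 + 6) - 1 = 10 - 1 = 9)
t = -24 (t = (1 - 5)*(9 - 3*1) = -4*(9 - 3) = -4*6 = -24)
w(a, u) = -2 + a + u (w(a, u) = -2 + (a + u) = -2 + a + u)
-379 - w(t, 2*(-2)) = -379 - (-2 - 24 + 2*(-2)) = -379 - (-2 - 24 - 4) = -379 - 1*(-30) = -379 + 30 = -349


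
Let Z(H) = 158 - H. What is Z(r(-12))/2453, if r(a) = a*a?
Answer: 14/2453 ≈ 0.0057073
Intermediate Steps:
r(a) = a**2
Z(r(-12))/2453 = (158 - 1*(-12)**2)/2453 = (158 - 1*144)*(1/2453) = (158 - 144)*(1/2453) = 14*(1/2453) = 14/2453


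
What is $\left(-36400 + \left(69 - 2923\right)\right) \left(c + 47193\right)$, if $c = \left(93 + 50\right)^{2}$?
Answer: $-2655219068$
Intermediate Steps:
$c = 20449$ ($c = 143^{2} = 20449$)
$\left(-36400 + \left(69 - 2923\right)\right) \left(c + 47193\right) = \left(-36400 + \left(69 - 2923\right)\right) \left(20449 + 47193\right) = \left(-36400 + \left(69 - 2923\right)\right) 67642 = \left(-36400 - 2854\right) 67642 = \left(-39254\right) 67642 = -2655219068$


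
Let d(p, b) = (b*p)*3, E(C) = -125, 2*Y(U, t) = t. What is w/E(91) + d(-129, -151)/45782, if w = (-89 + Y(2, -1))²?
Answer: -718841281/11445500 ≈ -62.806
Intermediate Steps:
Y(U, t) = t/2
w = 32041/4 (w = (-89 + (½)*(-1))² = (-89 - ½)² = (-179/2)² = 32041/4 ≈ 8010.3)
d(p, b) = 3*b*p
w/E(91) + d(-129, -151)/45782 = (32041/4)/(-125) + (3*(-151)*(-129))/45782 = (32041/4)*(-1/125) + 58437*(1/45782) = -32041/500 + 58437/45782 = -718841281/11445500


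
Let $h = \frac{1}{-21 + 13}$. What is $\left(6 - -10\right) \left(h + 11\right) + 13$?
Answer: $187$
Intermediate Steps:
$h = - \frac{1}{8}$ ($h = \frac{1}{-8} = - \frac{1}{8} \approx -0.125$)
$\left(6 - -10\right) \left(h + 11\right) + 13 = \left(6 - -10\right) \left(- \frac{1}{8} + 11\right) + 13 = \left(6 + 10\right) \frac{87}{8} + 13 = 16 \cdot \frac{87}{8} + 13 = 174 + 13 = 187$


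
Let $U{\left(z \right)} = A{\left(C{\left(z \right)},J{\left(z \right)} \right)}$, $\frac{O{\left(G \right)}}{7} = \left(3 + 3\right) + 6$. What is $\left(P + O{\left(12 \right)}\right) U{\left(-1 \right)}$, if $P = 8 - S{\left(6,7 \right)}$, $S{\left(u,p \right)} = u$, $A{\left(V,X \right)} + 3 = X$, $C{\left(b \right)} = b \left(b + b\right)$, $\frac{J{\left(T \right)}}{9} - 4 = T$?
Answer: $2064$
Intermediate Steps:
$J{\left(T \right)} = 36 + 9 T$
$O{\left(G \right)} = 84$ ($O{\left(G \right)} = 7 \left(\left(3 + 3\right) + 6\right) = 7 \left(6 + 6\right) = 7 \cdot 12 = 84$)
$C{\left(b \right)} = 2 b^{2}$ ($C{\left(b \right)} = b 2 b = 2 b^{2}$)
$A{\left(V,X \right)} = -3 + X$
$U{\left(z \right)} = 33 + 9 z$ ($U{\left(z \right)} = -3 + \left(36 + 9 z\right) = 33 + 9 z$)
$P = 2$ ($P = 8 - 6 = 2$)
$\left(P + O{\left(12 \right)}\right) U{\left(-1 \right)} = \left(2 + 84\right) \left(33 + 9 \left(-1\right)\right) = 86 \left(33 - 9\right) = 86 \cdot 24 = 2064$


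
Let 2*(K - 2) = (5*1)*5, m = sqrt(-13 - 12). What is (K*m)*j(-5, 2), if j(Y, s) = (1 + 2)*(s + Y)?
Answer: -1305*I/2 ≈ -652.5*I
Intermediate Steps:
j(Y, s) = 3*Y + 3*s (j(Y, s) = 3*(Y + s) = 3*Y + 3*s)
m = 5*I (m = sqrt(-25) = 5*I ≈ 5.0*I)
K = 29/2 (K = 2 + ((5*1)*5)/2 = 2 + (5*5)/2 = 2 + (1/2)*25 = 2 + 25/2 = 29/2 ≈ 14.500)
(K*m)*j(-5, 2) = (29*(5*I)/2)*(3*(-5) + 3*2) = (145*I/2)*(-15 + 6) = (145*I/2)*(-9) = -1305*I/2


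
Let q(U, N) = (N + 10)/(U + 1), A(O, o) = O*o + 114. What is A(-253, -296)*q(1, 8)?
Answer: 675018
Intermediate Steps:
A(O, o) = 114 + O*o
q(U, N) = (10 + N)/(1 + U)
A(-253, -296)*q(1, 8) = (114 - 253*(-296))*((10 + 8)/(1 + 1)) = (114 + 74888)*(18/2) = 75002*((1/2)*18) = 75002*9 = 675018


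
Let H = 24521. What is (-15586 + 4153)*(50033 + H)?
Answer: -852375882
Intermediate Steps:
(-15586 + 4153)*(50033 + H) = (-15586 + 4153)*(50033 + 24521) = -11433*74554 = -852375882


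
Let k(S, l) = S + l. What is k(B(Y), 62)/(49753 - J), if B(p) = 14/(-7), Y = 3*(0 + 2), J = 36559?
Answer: 10/2199 ≈ 0.0045475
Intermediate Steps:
Y = 6 (Y = 3*2 = 6)
B(p) = -2 (B(p) = 14*(-⅐) = -2)
k(B(Y), 62)/(49753 - J) = (-2 + 62)/(49753 - 1*36559) = 60/(49753 - 36559) = 60/13194 = 60*(1/13194) = 10/2199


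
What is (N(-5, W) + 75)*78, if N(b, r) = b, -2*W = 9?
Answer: 5460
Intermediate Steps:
W = -9/2 (W = -½*9 = -9/2 ≈ -4.5000)
(N(-5, W) + 75)*78 = (-5 + 75)*78 = 70*78 = 5460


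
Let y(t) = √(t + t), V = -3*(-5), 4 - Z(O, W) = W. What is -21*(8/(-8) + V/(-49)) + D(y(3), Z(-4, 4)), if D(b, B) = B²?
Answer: 192/7 ≈ 27.429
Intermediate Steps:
Z(O, W) = 4 - W
V = 15
y(t) = √2*√t (y(t) = √(2*t) = √2*√t)
-21*(8/(-8) + V/(-49)) + D(y(3), Z(-4, 4)) = -21*(8/(-8) + 15/(-49)) + (4 - 1*4)² = -21*(8*(-⅛) + 15*(-1/49)) + (4 - 4)² = -21*(-1 - 15/49) + 0² = -21*(-64/49) + 0 = 192/7 + 0 = 192/7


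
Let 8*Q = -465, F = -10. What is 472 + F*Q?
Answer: 4213/4 ≈ 1053.3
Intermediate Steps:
Q = -465/8 (Q = (⅛)*(-465) = -465/8 ≈ -58.125)
472 + F*Q = 472 - 10*(-465/8) = 472 + 2325/4 = 4213/4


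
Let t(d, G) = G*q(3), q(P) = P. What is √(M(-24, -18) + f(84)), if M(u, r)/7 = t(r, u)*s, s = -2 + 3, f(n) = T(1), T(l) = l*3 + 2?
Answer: I*√499 ≈ 22.338*I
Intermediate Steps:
T(l) = 2 + 3*l (T(l) = 3*l + 2 = 2 + 3*l)
f(n) = 5 (f(n) = 2 + 3*1 = 2 + 3 = 5)
t(d, G) = 3*G (t(d, G) = G*3 = 3*G)
s = 1
M(u, r) = 21*u (M(u, r) = 7*((3*u)*1) = 7*(3*u) = 21*u)
√(M(-24, -18) + f(84)) = √(21*(-24) + 5) = √(-504 + 5) = √(-499) = I*√499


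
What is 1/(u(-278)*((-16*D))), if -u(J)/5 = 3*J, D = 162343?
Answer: -1/10831524960 ≈ -9.2323e-11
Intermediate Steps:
u(J) = -15*J
1/(u(-278)*((-16*D))) = 1/(((-15*(-278)))*((-16*162343))) = 1/(4170*(-2597488)) = (1/4170)*(-1/2597488) = -1/10831524960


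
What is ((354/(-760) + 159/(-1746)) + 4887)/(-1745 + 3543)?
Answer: 540342883/198822840 ≈ 2.7177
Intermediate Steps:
((354/(-760) + 159/(-1746)) + 4887)/(-1745 + 3543) = ((354*(-1/760) + 159*(-1/1746)) + 4887)/1798 = ((-177/380 - 53/582) + 4887)*(1/1798) = (-61577/110580 + 4887)*(1/1798) = (540342883/110580)*(1/1798) = 540342883/198822840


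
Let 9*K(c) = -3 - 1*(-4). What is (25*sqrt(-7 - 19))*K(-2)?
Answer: 25*I*sqrt(26)/9 ≈ 14.164*I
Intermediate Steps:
K(c) = 1/9 (K(c) = (-3 - 1*(-4))/9 = (-3 + 4)/9 = (1/9)*1 = 1/9)
(25*sqrt(-7 - 19))*K(-2) = (25*sqrt(-7 - 19))*(1/9) = (25*sqrt(-26))*(1/9) = (25*(I*sqrt(26)))*(1/9) = (25*I*sqrt(26))*(1/9) = 25*I*sqrt(26)/9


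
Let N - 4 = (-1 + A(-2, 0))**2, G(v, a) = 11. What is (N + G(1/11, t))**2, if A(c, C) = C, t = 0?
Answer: 256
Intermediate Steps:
N = 5 (N = 4 + (-1 + 0)**2 = 4 + (-1)**2 = 4 + 1 = 5)
(N + G(1/11, t))**2 = (5 + 11)**2 = 16**2 = 256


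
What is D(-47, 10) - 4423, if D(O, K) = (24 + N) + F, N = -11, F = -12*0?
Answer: -4410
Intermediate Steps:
F = 0
D(O, K) = 13 (D(O, K) = (24 - 11) + 0 = 13 + 0 = 13)
D(-47, 10) - 4423 = 13 - 4423 = -4410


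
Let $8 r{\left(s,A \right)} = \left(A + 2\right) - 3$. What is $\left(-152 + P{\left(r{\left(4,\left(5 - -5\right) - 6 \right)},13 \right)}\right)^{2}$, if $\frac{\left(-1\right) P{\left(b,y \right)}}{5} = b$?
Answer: $\frac{1515361}{64} \approx 23678.0$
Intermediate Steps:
$r{\left(s,A \right)} = - \frac{1}{8} + \frac{A}{8}$ ($r{\left(s,A \right)} = \frac{\left(A + 2\right) - 3}{8} = \frac{\left(2 + A\right) - 3}{8} = \frac{-1 + A}{8} = - \frac{1}{8} + \frac{A}{8}$)
$P{\left(b,y \right)} = - 5 b$
$\left(-152 + P{\left(r{\left(4,\left(5 - -5\right) - 6 \right)},13 \right)}\right)^{2} = \left(-152 - 5 \left(- \frac{1}{8} + \frac{\left(5 - -5\right) - 6}{8}\right)\right)^{2} = \left(-152 - 5 \left(- \frac{1}{8} + \frac{\left(5 + 5\right) - 6}{8}\right)\right)^{2} = \left(-152 - 5 \left(- \frac{1}{8} + \frac{10 - 6}{8}\right)\right)^{2} = \left(-152 - 5 \left(- \frac{1}{8} + \frac{1}{8} \cdot 4\right)\right)^{2} = \left(-152 - 5 \left(- \frac{1}{8} + \frac{1}{2}\right)\right)^{2} = \left(-152 - \frac{15}{8}\right)^{2} = \left(- \frac{1231}{8}\right)^{2} = \frac{1515361}{64}$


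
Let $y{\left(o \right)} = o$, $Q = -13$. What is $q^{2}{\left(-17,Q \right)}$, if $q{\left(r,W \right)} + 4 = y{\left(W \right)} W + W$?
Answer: $23104$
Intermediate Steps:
$q{\left(r,W \right)} = -4 + W + W^{2}$ ($q{\left(r,W \right)} = -4 + \left(W W + W\right) = -4 + \left(W^{2} + W\right) = -4 + \left(W + W^{2}\right) = -4 + W + W^{2}$)
$q^{2}{\left(-17,Q \right)} = \left(-4 - 13 + \left(-13\right)^{2}\right)^{2} = \left(-4 - 13 + 169\right)^{2} = 152^{2} = 23104$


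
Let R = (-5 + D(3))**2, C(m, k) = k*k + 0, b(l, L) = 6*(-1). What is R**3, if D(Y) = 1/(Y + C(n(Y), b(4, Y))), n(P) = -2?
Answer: 53310208315456/3518743761 ≈ 15150.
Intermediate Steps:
b(l, L) = -6
C(m, k) = k**2 (C(m, k) = k**2 + 0 = k**2)
D(Y) = 1/(36 + Y) (D(Y) = 1/(Y + (-6)**2) = 1/(Y + 36) = 1/(36 + Y))
R = 37636/1521 (R = (-5 + 1/(36 + 3))**2 = (-5 + 1/39)**2 = (-194/39)**2 = 37636/1521 ≈ 24.744)
R**3 = (37636/1521)**3 = 53310208315456/3518743761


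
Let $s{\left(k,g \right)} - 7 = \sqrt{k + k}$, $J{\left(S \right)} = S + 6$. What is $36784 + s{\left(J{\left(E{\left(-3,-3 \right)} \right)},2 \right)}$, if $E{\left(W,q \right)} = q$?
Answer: $36791 + \sqrt{6} \approx 36793.0$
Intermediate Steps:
$J{\left(S \right)} = 6 + S$
$s{\left(k,g \right)} = 7 + \sqrt{2} \sqrt{k}$ ($s{\left(k,g \right)} = 7 + \sqrt{k + k} = 7 + \sqrt{2 k} = 7 + \sqrt{2} \sqrt{k}$)
$36784 + s{\left(J{\left(E{\left(-3,-3 \right)} \right)},2 \right)} = 36784 + \left(7 + \sqrt{2} \sqrt{6 - 3}\right) = 36784 + \left(7 + \sqrt{2} \sqrt{3}\right) = 36784 + \left(7 + \sqrt{6}\right) = 36791 + \sqrt{6}$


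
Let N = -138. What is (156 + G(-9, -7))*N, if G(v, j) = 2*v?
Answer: -19044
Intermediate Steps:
(156 + G(-9, -7))*N = (156 + 2*(-9))*(-138) = (156 - 18)*(-138) = 138*(-138) = -19044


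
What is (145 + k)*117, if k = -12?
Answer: 15561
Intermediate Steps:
(145 + k)*117 = (145 - 12)*117 = 133*117 = 15561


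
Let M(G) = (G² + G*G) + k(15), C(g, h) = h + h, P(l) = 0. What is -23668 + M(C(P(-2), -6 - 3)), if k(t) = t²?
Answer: -22795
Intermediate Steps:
C(g, h) = 2*h
M(G) = 225 + 2*G² (M(G) = (G² + G*G) + 15² = (G² + G²) + 225 = 2*G² + 225 = 225 + 2*G²)
-23668 + M(C(P(-2), -6 - 3)) = -23668 + (225 + 2*(2*(-6 - 3))²) = -23668 + (225 + 2*(2*(-9))²) = -23668 + (225 + 2*(-18)²) = -23668 + (225 + 2*324) = -23668 + (225 + 648) = -23668 + 873 = -22795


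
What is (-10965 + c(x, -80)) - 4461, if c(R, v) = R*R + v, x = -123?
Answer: -377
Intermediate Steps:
c(R, v) = v + R² (c(R, v) = R² + v = v + R²)
(-10965 + c(x, -80)) - 4461 = (-10965 + (-80 + (-123)²)) - 4461 = (-10965 + (-80 + 15129)) - 4461 = (-10965 + 15049) - 4461 = 4084 - 4461 = -377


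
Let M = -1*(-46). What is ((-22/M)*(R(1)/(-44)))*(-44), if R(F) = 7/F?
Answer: -77/23 ≈ -3.3478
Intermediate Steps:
M = 46
((-22/M)*(R(1)/(-44)))*(-44) = ((-22/46)*((7/1)/(-44)))*(-44) = ((-22*1/46)*((7*1)*(-1/44)))*(-44) = -77*(-1)/(23*44)*(-44) = -11/23*(-7/44)*(-44) = (7/92)*(-44) = -77/23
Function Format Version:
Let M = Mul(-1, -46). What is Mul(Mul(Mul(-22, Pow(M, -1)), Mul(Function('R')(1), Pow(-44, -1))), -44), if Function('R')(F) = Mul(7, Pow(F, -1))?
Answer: Rational(-77, 23) ≈ -3.3478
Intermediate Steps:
M = 46
Mul(Mul(Mul(-22, Pow(M, -1)), Mul(Function('R')(1), Pow(-44, -1))), -44) = Mul(Mul(Mul(-22, Pow(46, -1)), Mul(Mul(7, Pow(1, -1)), Pow(-44, -1))), -44) = Mul(Mul(Mul(-22, Rational(1, 46)), Mul(Mul(7, 1), Rational(-1, 44))), -44) = Mul(Mul(Rational(-11, 23), Mul(7, Rational(-1, 44))), -44) = Mul(Mul(Rational(-11, 23), Rational(-7, 44)), -44) = Mul(Rational(7, 92), -44) = Rational(-77, 23)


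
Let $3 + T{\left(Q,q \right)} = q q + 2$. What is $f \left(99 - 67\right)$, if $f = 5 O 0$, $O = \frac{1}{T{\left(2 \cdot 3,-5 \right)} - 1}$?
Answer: $0$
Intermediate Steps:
$T{\left(Q,q \right)} = -1 + q^{2}$ ($T{\left(Q,q \right)} = -3 + \left(q q + 2\right) = -3 + \left(q^{2} + 2\right) = -3 + \left(2 + q^{2}\right) = -1 + q^{2}$)
$O = \frac{1}{23}$ ($O = \frac{1}{\left(-1 + \left(-5\right)^{2}\right) - 1} = \frac{1}{\left(-1 + 25\right) - 1} = \frac{1}{24 - 1} = \frac{1}{23} \approx 0.043478$)
$f = 0$ ($f = 5 \cdot \frac{1}{23} \cdot 0 = \frac{5}{23} \cdot 0 = 0$)
$f \left(99 - 67\right) = 0 \left(99 - 67\right) = 0 \cdot 32 = 0$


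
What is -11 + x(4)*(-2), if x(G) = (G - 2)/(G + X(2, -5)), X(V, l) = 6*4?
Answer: -78/7 ≈ -11.143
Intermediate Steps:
X(V, l) = 24
x(G) = (-2 + G)/(24 + G) (x(G) = (G - 2)/(G + 24) = (-2 + G)/(24 + G))
-11 + x(4)*(-2) = -11 + ((-2 + 4)/(24 + 4))*(-2) = -11 + (2/28)*(-2) = -11 + ((1/28)*2)*(-2) = -11 + (1/14)*(-2) = -11 - ⅐ = -78/7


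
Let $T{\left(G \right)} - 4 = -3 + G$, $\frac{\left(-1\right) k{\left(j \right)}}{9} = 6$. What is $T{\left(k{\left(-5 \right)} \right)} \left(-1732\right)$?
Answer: $91796$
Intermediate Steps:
$k{\left(j \right)} = -54$ ($k{\left(j \right)} = \left(-9\right) 6 = -54$)
$T{\left(G \right)} = 1 + G$ ($T{\left(G \right)} = 4 + \left(-3 + G\right) = 1 + G$)
$T{\left(k{\left(-5 \right)} \right)} \left(-1732\right) = \left(1 - 54\right) \left(-1732\right) = \left(-53\right) \left(-1732\right) = 91796$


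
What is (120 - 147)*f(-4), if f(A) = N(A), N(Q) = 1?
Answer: -27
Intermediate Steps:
f(A) = 1
(120 - 147)*f(-4) = (120 - 147)*1 = -27*1 = -27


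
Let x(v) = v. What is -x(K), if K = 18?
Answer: -18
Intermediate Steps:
-x(K) = -1*18 = -18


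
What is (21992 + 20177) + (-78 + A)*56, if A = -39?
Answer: 35617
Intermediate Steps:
(21992 + 20177) + (-78 + A)*56 = (21992 + 20177) + (-78 - 39)*56 = 42169 - 117*56 = 42169 - 6552 = 35617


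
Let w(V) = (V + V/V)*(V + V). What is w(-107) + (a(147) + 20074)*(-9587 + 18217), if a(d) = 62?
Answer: 173796364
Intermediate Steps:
w(V) = 2*V*(1 + V) (w(V) = (V + 1)*(2*V) = (1 + V)*(2*V) = 2*V*(1 + V))
w(-107) + (a(147) + 20074)*(-9587 + 18217) = 2*(-107)*(1 - 107) + (62 + 20074)*(-9587 + 18217) = 2*(-107)*(-106) + 20136*8630 = 22684 + 173773680 = 173796364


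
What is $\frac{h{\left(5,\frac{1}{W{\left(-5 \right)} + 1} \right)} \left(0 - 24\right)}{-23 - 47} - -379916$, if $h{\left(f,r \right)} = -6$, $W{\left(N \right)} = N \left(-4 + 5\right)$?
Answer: $\frac{13296988}{35} \approx 3.7991 \cdot 10^{5}$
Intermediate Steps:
$W{\left(N \right)} = N$ ($W{\left(N \right)} = N 1 = N$)
$\frac{h{\left(5,\frac{1}{W{\left(-5 \right)} + 1} \right)} \left(0 - 24\right)}{-23 - 47} - -379916 = \frac{\left(-6\right) \left(0 - 24\right)}{-23 - 47} - -379916 = \frac{\left(-6\right) \left(-24\right)}{-70} + 379916 = 144 \left(- \frac{1}{70}\right) + 379916 = - \frac{72}{35} + 379916 = \frac{13296988}{35}$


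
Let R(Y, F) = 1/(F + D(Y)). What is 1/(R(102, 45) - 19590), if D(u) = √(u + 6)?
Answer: -37553985/735681684601 + 6*√3/735681684601 ≈ -5.1046e-5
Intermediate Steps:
D(u) = √(6 + u)
R(Y, F) = 1/(F + √(6 + Y))
1/(R(102, 45) - 19590) = 1/(1/(45 + √(6 + 102)) - 19590) = 1/(1/(45 + √108) - 19590) = 1/(1/(45 + 6*√3) - 19590) = 1/(-19590 + 1/(45 + 6*√3))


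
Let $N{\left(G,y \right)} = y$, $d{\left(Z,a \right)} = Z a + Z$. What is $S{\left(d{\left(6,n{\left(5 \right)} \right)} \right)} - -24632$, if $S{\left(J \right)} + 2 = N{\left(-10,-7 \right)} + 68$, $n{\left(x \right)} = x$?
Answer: $24691$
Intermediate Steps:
$d{\left(Z,a \right)} = Z + Z a$
$S{\left(J \right)} = 59$ ($S{\left(J \right)} = -2 + \left(-7 + 68\right) = -2 + 61 = 59$)
$S{\left(d{\left(6,n{\left(5 \right)} \right)} \right)} - -24632 = 59 - -24632 = 59 + 24632 = 24691$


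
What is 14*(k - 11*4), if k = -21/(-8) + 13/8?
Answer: -1113/2 ≈ -556.50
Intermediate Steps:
k = 17/4 (k = -21*(-⅛) + 13*(⅛) = 21/8 + 13/8 = 17/4 ≈ 4.2500)
14*(k - 11*4) = 14*(17/4 - 11*4) = 14*(17/4 - 44) = 14*(-159/4) = -1113/2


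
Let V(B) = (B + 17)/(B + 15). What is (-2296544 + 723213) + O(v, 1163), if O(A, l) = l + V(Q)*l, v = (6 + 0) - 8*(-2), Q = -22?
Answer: -10999361/7 ≈ -1.5713e+6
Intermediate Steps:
V(B) = (17 + B)/(15 + B)
v = 22 (v = 6 + 16 = 22)
O(A, l) = 12*l/7 (O(A, l) = l + ((17 - 22)/(15 - 22))*l = l + (-5/(-7))*l = l + (-⅐*(-5))*l = l + 5*l/7 = 12*l/7)
(-2296544 + 723213) + O(v, 1163) = (-2296544 + 723213) + (12/7)*1163 = -1573331 + 13956/7 = -10999361/7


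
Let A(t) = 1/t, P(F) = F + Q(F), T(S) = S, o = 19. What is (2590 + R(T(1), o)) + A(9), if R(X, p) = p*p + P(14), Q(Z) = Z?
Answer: 26812/9 ≈ 2979.1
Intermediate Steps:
P(F) = 2*F (P(F) = F + F = 2*F)
R(X, p) = 28 + p² (R(X, p) = p*p + 2*14 = p² + 28 = 28 + p²)
(2590 + R(T(1), o)) + A(9) = (2590 + (28 + 19²)) + 1/9 = (2590 + (28 + 361)) + ⅑ = (2590 + 389) + ⅑ = 2979 + ⅑ = 26812/9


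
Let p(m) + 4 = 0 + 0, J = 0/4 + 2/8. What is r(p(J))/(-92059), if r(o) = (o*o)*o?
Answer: 64/92059 ≈ 0.00069521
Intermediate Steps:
J = ¼ (J = 0*(¼) + 2*(⅛) = 0 + ¼ = ¼ ≈ 0.25000)
p(m) = -4 (p(m) = -4 + (0 + 0) = -4 + 0 = -4)
r(o) = o³ (r(o) = o²*o = o³)
r(p(J))/(-92059) = (-4)³/(-92059) = -64*(-1/92059) = 64/92059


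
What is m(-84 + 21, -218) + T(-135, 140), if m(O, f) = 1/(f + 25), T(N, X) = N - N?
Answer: -1/193 ≈ -0.0051813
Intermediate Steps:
T(N, X) = 0
m(O, f) = 1/(25 + f)
m(-84 + 21, -218) + T(-135, 140) = 1/(25 - 218) + 0 = 1/(-193) + 0 = -1/193 + 0 = -1/193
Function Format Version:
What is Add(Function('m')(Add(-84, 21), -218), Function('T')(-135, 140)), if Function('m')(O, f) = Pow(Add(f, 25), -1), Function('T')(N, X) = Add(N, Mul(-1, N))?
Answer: Rational(-1, 193) ≈ -0.0051813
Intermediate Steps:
Function('T')(N, X) = 0
Function('m')(O, f) = Pow(Add(25, f), -1)
Add(Function('m')(Add(-84, 21), -218), Function('T')(-135, 140)) = Add(Pow(Add(25, -218), -1), 0) = Add(Pow(-193, -1), 0) = Add(Rational(-1, 193), 0) = Rational(-1, 193)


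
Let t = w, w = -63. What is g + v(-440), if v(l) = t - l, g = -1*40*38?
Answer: -1143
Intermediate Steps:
g = -1520 (g = -40*38 = -1520)
t = -63
v(l) = -63 - l
g + v(-440) = -1520 + (-63 - 1*(-440)) = -1520 + (-63 + 440) = -1520 + 377 = -1143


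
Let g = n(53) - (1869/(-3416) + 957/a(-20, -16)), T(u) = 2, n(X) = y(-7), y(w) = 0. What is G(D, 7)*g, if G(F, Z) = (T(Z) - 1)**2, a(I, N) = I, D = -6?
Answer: 118089/2440 ≈ 48.397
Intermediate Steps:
n(X) = 0
g = 118089/2440 (g = 0 - (1869/(-3416) + 957/(-20)) = 0 - (1869*(-1/3416) + 957*(-1/20)) = 0 - (-267/488 - 957/20) = 0 - 1*(-118089/2440) = 0 + 118089/2440 = 118089/2440 ≈ 48.397)
G(F, Z) = 1 (G(F, Z) = (2 - 1)**2 = 1**2 = 1)
G(D, 7)*g = 1*(118089/2440) = 118089/2440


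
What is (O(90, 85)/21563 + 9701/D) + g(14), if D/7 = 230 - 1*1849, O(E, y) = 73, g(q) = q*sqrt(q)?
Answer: -208355354/244373479 + 14*sqrt(14) ≈ 51.531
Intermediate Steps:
g(q) = q**(3/2)
D = -11333 (D = 7*(230 - 1*1849) = 7*(230 - 1849) = 7*(-1619) = -11333)
(O(90, 85)/21563 + 9701/D) + g(14) = (73/21563 + 9701/(-11333)) + 14**(3/2) = (73*(1/21563) + 9701*(-1/11333)) + 14*sqrt(14) = (73/21563 - 9701/11333) + 14*sqrt(14) = -208355354/244373479 + 14*sqrt(14)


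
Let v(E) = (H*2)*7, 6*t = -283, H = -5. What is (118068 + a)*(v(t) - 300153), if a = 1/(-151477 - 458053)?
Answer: -21605844827032697/609530 ≈ -3.5447e+10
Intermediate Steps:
a = -1/609530 (a = 1/(-609530) = -1/609530 ≈ -1.6406e-6)
t = -283/6 (t = (⅙)*(-283) = -283/6 ≈ -47.167)
v(E) = -70 (v(E) = -5*2*7 = -10*7 = -70)
(118068 + a)*(v(t) - 300153) = (118068 - 1/609530)*(-70 - 300153) = (71965988039/609530)*(-300223) = -21605844827032697/609530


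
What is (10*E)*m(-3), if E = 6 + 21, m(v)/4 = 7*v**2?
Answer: 68040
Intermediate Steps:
m(v) = 28*v**2 (m(v) = 4*(7*v**2) = 28*v**2)
E = 27
(10*E)*m(-3) = (10*27)*(28*(-3)**2) = 270*(28*9) = 270*252 = 68040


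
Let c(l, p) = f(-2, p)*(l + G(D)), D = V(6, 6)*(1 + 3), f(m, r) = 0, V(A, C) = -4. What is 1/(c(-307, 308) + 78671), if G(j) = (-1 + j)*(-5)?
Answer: 1/78671 ≈ 1.2711e-5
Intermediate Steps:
D = -16 (D = -4*(1 + 3) = -4*4 = -16)
G(j) = 5 - 5*j
c(l, p) = 0 (c(l, p) = 0*(l + (5 - 5*(-16))) = 0*(l + (5 + 80)) = 0*(l + 85) = 0*(85 + l) = 0)
1/(c(-307, 308) + 78671) = 1/(0 + 78671) = 1/78671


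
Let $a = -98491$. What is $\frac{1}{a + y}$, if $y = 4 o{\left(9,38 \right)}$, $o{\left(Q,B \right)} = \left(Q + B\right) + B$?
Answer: $- \frac{1}{98151} \approx -1.0188 \cdot 10^{-5}$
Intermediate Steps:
$o{\left(Q,B \right)} = Q + 2 B$ ($o{\left(Q,B \right)} = \left(B + Q\right) + B = Q + 2 B$)
$y = 340$ ($y = 4 \left(9 + 2 \cdot 38\right) = 4 \left(9 + 76\right) = 4 \cdot 85 = 340$)
$\frac{1}{a + y} = \frac{1}{-98491 + 340} = \frac{1}{-98151} = - \frac{1}{98151}$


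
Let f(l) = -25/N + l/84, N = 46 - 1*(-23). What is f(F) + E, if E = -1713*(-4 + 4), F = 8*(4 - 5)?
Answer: -221/483 ≈ -0.45756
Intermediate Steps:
N = 69 (N = 46 + 23 = 69)
F = -8 (F = 8*(-1) = -8)
f(l) = -25/69 + l/84
E = 0 (E = -1713*0 = -571*0 = 0)
f(F) + E = (-25/69 + (1/84)*(-8)) + 0 = (-25/69 - 2/21) + 0 = -221/483 + 0 = -221/483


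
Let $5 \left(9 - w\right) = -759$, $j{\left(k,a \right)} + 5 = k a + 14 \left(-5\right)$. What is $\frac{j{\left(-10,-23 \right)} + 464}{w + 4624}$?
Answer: $\frac{3095}{23924} \approx 0.12937$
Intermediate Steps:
$j{\left(k,a \right)} = -75 + a k$ ($j{\left(k,a \right)} = -5 + \left(k a + 14 \left(-5\right)\right) = -5 + \left(a k - 70\right) = -5 + \left(-70 + a k\right) = -75 + a k$)
$w = \frac{804}{5}$ ($w = 9 - - \frac{759}{5} = 9 + \frac{759}{5} = \frac{804}{5} \approx 160.8$)
$\frac{j{\left(-10,-23 \right)} + 464}{w + 4624} = \frac{\left(-75 - -230\right) + 464}{\frac{804}{5} + 4624} = \frac{\left(-75 + 230\right) + 464}{\frac{23924}{5}} = \left(155 + 464\right) \frac{5}{23924} = 619 \cdot \frac{5}{23924} = \frac{3095}{23924}$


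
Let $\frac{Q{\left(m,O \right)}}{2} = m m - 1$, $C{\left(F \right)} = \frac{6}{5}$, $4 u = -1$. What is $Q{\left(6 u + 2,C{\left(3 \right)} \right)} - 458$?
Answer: $- \frac{919}{2} \approx -459.5$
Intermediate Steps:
$u = - \frac{1}{4}$ ($u = \frac{1}{4} \left(-1\right) = - \frac{1}{4} \approx -0.25$)
$C{\left(F \right)} = \frac{6}{5}$ ($C{\left(F \right)} = 6 \cdot \frac{1}{5} = \frac{6}{5}$)
$Q{\left(m,O \right)} = -2 + 2 m^{2}$ ($Q{\left(m,O \right)} = 2 \left(m m - 1\right) = 2 \left(m^{2} - 1\right) = 2 \left(-1 + m^{2}\right) = -2 + 2 m^{2}$)
$Q{\left(6 u + 2,C{\left(3 \right)} \right)} - 458 = \left(-2 + 2 \left(6 \left(- \frac{1}{4}\right) + 2\right)^{2}\right) - 458 = \left(-2 + 2 \left(- \frac{3}{2} + 2\right)^{2}\right) - 458 = \left(-2 + \frac{2}{4}\right) - 458 = \left(-2 + 2 \cdot \frac{1}{4}\right) - 458 = \left(-2 + \frac{1}{2}\right) - 458 = - \frac{3}{2} - 458 = - \frac{919}{2}$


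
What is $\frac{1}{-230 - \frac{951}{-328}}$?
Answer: $- \frac{328}{74489} \approx -0.0044033$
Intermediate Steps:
$\frac{1}{-230 - \frac{951}{-328}} = \frac{1}{-230 - - \frac{951}{328}} = \frac{1}{-230 + \frac{951}{328}} = \frac{1}{- \frac{74489}{328}} = - \frac{328}{74489}$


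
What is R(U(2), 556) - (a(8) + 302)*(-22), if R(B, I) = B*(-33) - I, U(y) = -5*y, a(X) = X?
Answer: 6594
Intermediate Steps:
R(B, I) = -I - 33*B (R(B, I) = -33*B - I = -I - 33*B)
R(U(2), 556) - (a(8) + 302)*(-22) = (-1*556 - (-165)*2) - (8 + 302)*(-22) = (-556 - 33*(-10)) - 310*(-22) = (-556 + 330) - 1*(-6820) = -226 + 6820 = 6594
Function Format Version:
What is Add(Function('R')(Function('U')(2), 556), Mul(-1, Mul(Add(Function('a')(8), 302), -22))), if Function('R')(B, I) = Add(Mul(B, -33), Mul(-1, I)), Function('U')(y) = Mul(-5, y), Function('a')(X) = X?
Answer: 6594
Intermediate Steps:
Function('R')(B, I) = Add(Mul(-1, I), Mul(-33, B)) (Function('R')(B, I) = Add(Mul(-33, B), Mul(-1, I)) = Add(Mul(-1, I), Mul(-33, B)))
Add(Function('R')(Function('U')(2), 556), Mul(-1, Mul(Add(Function('a')(8), 302), -22))) = Add(Add(Mul(-1, 556), Mul(-33, Mul(-5, 2))), Mul(-1, Mul(Add(8, 302), -22))) = Add(Add(-556, Mul(-33, -10)), Mul(-1, Mul(310, -22))) = Add(Add(-556, 330), Mul(-1, -6820)) = Add(-226, 6820) = 6594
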